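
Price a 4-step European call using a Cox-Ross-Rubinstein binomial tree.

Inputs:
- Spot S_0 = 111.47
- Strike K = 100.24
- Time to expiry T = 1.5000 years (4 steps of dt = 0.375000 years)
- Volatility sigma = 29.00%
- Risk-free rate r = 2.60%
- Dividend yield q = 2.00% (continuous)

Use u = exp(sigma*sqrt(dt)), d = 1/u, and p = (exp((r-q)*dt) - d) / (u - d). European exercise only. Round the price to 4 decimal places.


dt = T/N = 0.375000
u = exp(sigma*sqrt(dt)) = 1.194333; d = 1/u = 0.837287
p = (exp((r-q)*dt) - d) / (u - d) = 0.462028
Discount per step: exp(-r*dt) = 0.990297
Stock lattice S(k, i) with i counting down-moves:
  k=0: S(0,0) = 111.4700
  k=1: S(1,0) = 133.1323; S(1,1) = 93.3324
  k=2: S(2,0) = 159.0043; S(2,1) = 111.4700; S(2,2) = 78.1460
  k=3: S(3,0) = 189.9042; S(3,1) = 133.1323; S(3,2) = 93.3324; S(3,3) = 65.4307
  k=4: S(4,0) = 226.8088; S(4,1) = 159.0043; S(4,2) = 111.4700; S(4,3) = 78.1460; S(4,4) = 54.7843
Terminal payoffs V(N, i) = max(S_T - K, 0):
  V(4,0) = 126.568834; V(4,1) = 58.764342; V(4,2) = 11.230000; V(4,3) = 0.000000; V(4,4) = 0.000000
Backward induction: V(k, i) = exp(-r*dt) * [p * V(k+1, i) + (1-p) * V(k+1, i+1)].
  V(3,0) = exp(-r*dt) * [p*126.568834 + (1-p)*58.764342] = 89.217796
  V(3,1) = exp(-r*dt) * [p*58.764342 + (1-p)*11.230000] = 32.870151
  V(3,2) = exp(-r*dt) * [p*11.230000 + (1-p)*0.000000] = 5.138233
  V(3,3) = exp(-r*dt) * [p*0.000000 + (1-p)*0.000000] = 0.000000
  V(2,0) = exp(-r*dt) * [p*89.217796 + (1-p)*32.870151] = 58.332821
  V(2,1) = exp(-r*dt) * [p*32.870151 + (1-p)*5.138233] = 17.776986
  V(2,2) = exp(-r*dt) * [p*5.138233 + (1-p)*0.000000] = 2.350974
  V(1,0) = exp(-r*dt) * [p*58.332821 + (1-p)*17.776986] = 36.160631
  V(1,1) = exp(-r*dt) * [p*17.776986 + (1-p)*2.350974] = 9.386261
  V(0,0) = exp(-r*dt) * [p*36.160631 + (1-p)*9.386261] = 21.545675

Answer: Price = V(0,0) = 21.5457


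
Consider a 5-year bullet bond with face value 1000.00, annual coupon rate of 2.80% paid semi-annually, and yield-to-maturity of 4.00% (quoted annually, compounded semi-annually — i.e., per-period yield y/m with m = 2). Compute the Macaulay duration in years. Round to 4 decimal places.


Answer: Macaulay duration = 4.6901 years

Derivation:
Coupon per period c = face * coupon_rate / m = 14.000000
Periods per year m = 2; per-period yield y/m = 0.020000
Number of cashflows N = 10
Cashflows (t years, CF_t, discount factor 1/(1+y/m)^(m*t), PV):
  t = 0.5000: CF_t = 14.000000, DF = 0.980392, PV = 13.725490
  t = 1.0000: CF_t = 14.000000, DF = 0.961169, PV = 13.456363
  t = 1.5000: CF_t = 14.000000, DF = 0.942322, PV = 13.192513
  t = 2.0000: CF_t = 14.000000, DF = 0.923845, PV = 12.933836
  t = 2.5000: CF_t = 14.000000, DF = 0.905731, PV = 12.680231
  t = 3.0000: CF_t = 14.000000, DF = 0.887971, PV = 12.431599
  t = 3.5000: CF_t = 14.000000, DF = 0.870560, PV = 12.187843
  t = 4.0000: CF_t = 14.000000, DF = 0.853490, PV = 11.948865
  t = 4.5000: CF_t = 14.000000, DF = 0.836755, PV = 11.714574
  t = 5.0000: CF_t = 1014.000000, DF = 0.820348, PV = 831.833176
Price P = sum_t PV_t = 946.104490
Macaulay numerator sum_t t * PV_t:
  t * PV_t at t = 0.5000: 6.862745
  t * PV_t at t = 1.0000: 13.456363
  t * PV_t at t = 1.5000: 19.788769
  t * PV_t at t = 2.0000: 25.867672
  t * PV_t at t = 2.5000: 31.700578
  t * PV_t at t = 3.0000: 37.294798
  t * PV_t at t = 3.5000: 42.657449
  t * PV_t at t = 4.0000: 47.795461
  t * PV_t at t = 4.5000: 52.715582
  t * PV_t at t = 5.0000: 4159.165880
Macaulay duration D = (sum_t t * PV_t) / P = 4437.305297 / 946.104490 = 4.690080


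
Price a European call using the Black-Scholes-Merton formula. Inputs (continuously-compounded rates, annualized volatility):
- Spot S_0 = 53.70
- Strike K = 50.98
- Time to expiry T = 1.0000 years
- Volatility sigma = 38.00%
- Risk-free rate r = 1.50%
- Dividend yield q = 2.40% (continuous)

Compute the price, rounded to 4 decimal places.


Answer: Price = 8.8856

Derivation:
d1 = (ln(S/K) + (r - q + 0.5*sigma^2) * T) / (sigma * sqrt(T)) = 0.30310422
d2 = d1 - sigma * sqrt(T) = -0.07689578
exp(-rT) = 0.98511194; exp(-qT) = 0.97628571
C = S_0 * exp(-qT) * N(d1) - K * exp(-rT) * N(d2)
N(d1) = 0.61909478; N(d2) = 0.46935323
C = 53.7000 * 0.97628571 * 0.61909478 - 50.9800 * 0.98511194 * 0.46935323 = 8.8856


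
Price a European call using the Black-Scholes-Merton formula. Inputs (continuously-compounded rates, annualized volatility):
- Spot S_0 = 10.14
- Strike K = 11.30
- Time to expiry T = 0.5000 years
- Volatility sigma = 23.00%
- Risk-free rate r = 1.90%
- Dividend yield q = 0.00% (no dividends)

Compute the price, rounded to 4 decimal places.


Answer: Price = 0.2881

Derivation:
d1 = (ln(S/K) + (r - q + 0.5*sigma^2) * T) / (sigma * sqrt(T)) = -0.52627023
d2 = d1 - sigma * sqrt(T) = -0.68890479
exp(-rT) = 0.99054498; exp(-qT) = 1.00000000
C = S_0 * exp(-qT) * N(d1) - K * exp(-rT) * N(d2)
N(d1) = 0.29935023; N(d2) = 0.24544159
C = 10.1400 * 1.00000000 * 0.29935023 - 11.3000 * 0.99054498 * 0.24544159 = 0.2881


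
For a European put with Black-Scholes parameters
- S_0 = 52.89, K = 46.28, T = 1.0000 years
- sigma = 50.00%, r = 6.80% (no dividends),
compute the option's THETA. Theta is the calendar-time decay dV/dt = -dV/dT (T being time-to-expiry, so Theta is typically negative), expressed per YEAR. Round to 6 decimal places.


d1 = 0.6530087655; d2 = 0.1530087655
phi(d1) = 0.3223398816; exp(-qT) = 1.0000000000; exp(-rT) = 0.9342604736
Theta = -S*exp(-qT)*phi(d1)*sigma/(2*sqrt(T)) + r*K*exp(-rT)*N(-d2) - q*S*exp(-qT)*N(-d1)
N(-d1) = 0.2568753138; N(-d2) = 0.4391956814; sqrt(T) = 1.0000000000
Term 1 = -52.8900 * 1.0000000000 * 0.3223398816 * 0.5000 / (2 * 1.0000000000) = -4.2621390845
Term 2 = 0.0680 * 46.2800 * 0.9342604736 * 0.4391956814 = 1.2913034142
Term 3 = 0 (no dividend yield, q = 0)
Theta = -4.2621390845 + (1.2913034142) + (0.0000000000) = -2.970836

Answer: Theta = -2.970836


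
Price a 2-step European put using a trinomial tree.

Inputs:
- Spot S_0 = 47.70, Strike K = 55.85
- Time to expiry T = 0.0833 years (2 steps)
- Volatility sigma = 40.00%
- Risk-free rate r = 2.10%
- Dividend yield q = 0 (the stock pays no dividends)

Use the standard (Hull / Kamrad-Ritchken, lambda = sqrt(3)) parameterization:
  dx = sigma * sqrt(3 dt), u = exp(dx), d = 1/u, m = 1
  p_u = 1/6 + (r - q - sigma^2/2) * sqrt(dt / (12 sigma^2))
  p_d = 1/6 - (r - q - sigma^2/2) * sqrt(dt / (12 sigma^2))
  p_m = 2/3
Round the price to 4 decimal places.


dt = T/N = 0.041650; dx = sigma*sqrt(3*dt) = 0.141393
u = exp(dx) = 1.151877; d = 1/u = 0.868148
p_u = 0.157977, p_m = 0.666667, p_d = 0.175356
Discount per step: exp(-r*dt) = 0.999126
Stock lattice S(k, j) with j the centered position index:
  k=0: S(0,+0) = 47.7000
  k=1: S(1,-1) = 41.4107; S(1,+0) = 47.7000; S(1,+1) = 54.9445
  k=2: S(2,-2) = 35.9506; S(2,-1) = 41.4107; S(2,+0) = 47.7000; S(2,+1) = 54.9445; S(2,+2) = 63.2894
Terminal payoffs V(N, j) = max(K - S_T, 0):
  V(2,-2) = 19.899418; V(2,-1) = 14.439340; V(2,+0) = 8.150000; V(2,+1) = 0.905452; V(2,+2) = 0.000000
Backward induction: V(k, j) = exp(-r*dt) * [p_u * V(k+1, j+1) + p_m * V(k+1, j) + p_d * V(k+1, j-1)]
  V(1,-1) = exp(-r*dt) * [p_u*8.150000 + p_m*14.439340 + p_d*19.899418] = 14.390638
  V(1,+0) = exp(-r*dt) * [p_u*0.905452 + p_m*8.150000 + p_d*14.439340] = 8.101316
  V(1,+1) = exp(-r*dt) * [p_u*0.000000 + p_m*0.905452 + p_d*8.150000] = 2.031012
  V(0,+0) = exp(-r*dt) * [p_u*2.031012 + p_m*8.101316 + p_d*14.390638] = 8.238013

Answer: Price = V(0,0) = 8.2380


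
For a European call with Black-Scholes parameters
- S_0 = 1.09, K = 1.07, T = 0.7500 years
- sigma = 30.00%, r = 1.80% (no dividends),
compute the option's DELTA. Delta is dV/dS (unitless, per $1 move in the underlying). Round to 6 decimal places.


d1 = 0.2531451829; d2 = -0.0066624383
phi(d1) = 0.3863622898; exp(-qT) = 1.0000000000; exp(-rT) = 0.9865907163
N(d1) = 0.5999219876
Delta = exp(-qT) * N(d1) = 1.0000000000 * 0.5999219876 = 0.599922

Answer: Delta = 0.599922


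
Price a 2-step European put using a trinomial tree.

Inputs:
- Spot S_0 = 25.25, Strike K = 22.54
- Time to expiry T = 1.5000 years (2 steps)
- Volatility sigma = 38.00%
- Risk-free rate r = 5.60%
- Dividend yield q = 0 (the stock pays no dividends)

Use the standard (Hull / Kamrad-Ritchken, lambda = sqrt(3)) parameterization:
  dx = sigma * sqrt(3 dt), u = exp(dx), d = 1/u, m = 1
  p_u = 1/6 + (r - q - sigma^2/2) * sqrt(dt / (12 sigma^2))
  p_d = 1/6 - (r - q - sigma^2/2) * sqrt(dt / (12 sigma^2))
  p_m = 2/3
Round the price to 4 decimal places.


dt = T/N = 0.750000; dx = sigma*sqrt(3*dt) = 0.570000
u = exp(dx) = 1.768267; d = 1/u = 0.565525
p_u = 0.156009, p_m = 0.666667, p_d = 0.177325
Discount per step: exp(-r*dt) = 0.958870
Stock lattice S(k, j) with j the centered position index:
  k=0: S(0,+0) = 25.2500
  k=1: S(1,-1) = 14.2795; S(1,+0) = 25.2500; S(1,+1) = 44.6487
  k=2: S(2,-2) = 8.0754; S(2,-1) = 14.2795; S(2,+0) = 25.2500; S(2,+1) = 44.6487; S(2,+2) = 78.9509
Terminal payoffs V(N, j) = max(K - S_T, 0):
  V(2,-2) = 14.464570; V(2,-1) = 8.260483; V(2,+0) = 0.000000; V(2,+1) = 0.000000; V(2,+2) = 0.000000
Backward induction: V(k, j) = exp(-r*dt) * [p_u * V(k+1, j+1) + p_m * V(k+1, j) + p_d * V(k+1, j-1)]
  V(1,-1) = exp(-r*dt) * [p_u*0.000000 + p_m*8.260483 + p_d*14.464570] = 7.739912
  V(1,+0) = exp(-r*dt) * [p_u*0.000000 + p_m*0.000000 + p_d*8.260483] = 1.404539
  V(1,+1) = exp(-r*dt) * [p_u*0.000000 + p_m*0.000000 + p_d*0.000000] = 0.000000
  V(0,+0) = exp(-r*dt) * [p_u*0.000000 + p_m*1.404539 + p_d*7.739912] = 2.213873

Answer: Price = V(0,0) = 2.2139


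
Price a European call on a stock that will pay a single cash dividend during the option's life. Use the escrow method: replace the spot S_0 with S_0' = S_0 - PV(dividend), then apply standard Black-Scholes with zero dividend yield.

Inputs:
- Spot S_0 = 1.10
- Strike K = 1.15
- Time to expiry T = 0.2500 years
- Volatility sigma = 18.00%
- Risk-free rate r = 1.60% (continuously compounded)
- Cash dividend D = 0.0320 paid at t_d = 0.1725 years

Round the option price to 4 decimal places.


Answer: Price = 0.0125

Derivation:
PV(D) = D * exp(-r * t_d) = 0.0320 * 0.99724381 = 0.03191180
S_0' = S_0 - PV(D) = 1.1000 - 0.03191180 = 1.06808820
d1 = (ln(S_0'/K) + (r + sigma^2/2)*T) / (sigma*sqrt(T)) = -0.73157358
d2 = d1 - sigma*sqrt(T) = -0.82157358
exp(-rT) = 0.99600799
N(d1) = 0.23221444; N(d2) = 0.20565981
C = S_0' * N(d1) - K * exp(-rT) * N(d2) = 1.06808820 * 0.23221444 - 1.1500 * 0.99600799 * 0.20565981 = 0.0125


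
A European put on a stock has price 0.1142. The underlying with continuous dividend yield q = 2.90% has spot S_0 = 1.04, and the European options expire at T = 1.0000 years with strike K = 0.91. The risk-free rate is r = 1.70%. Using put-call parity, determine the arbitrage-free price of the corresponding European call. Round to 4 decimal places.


Answer: Call price = 0.2298

Derivation:
Put-call parity: C - P = S_0 * exp(-qT) - K * exp(-rT).
S_0 * exp(-qT) = 1.0400 * 0.97141646 = 1.01027312
K * exp(-rT) = 0.9100 * 0.98314368 = 0.89466075
C = P + S*exp(-qT) - K*exp(-rT)
C = 0.1142 + 1.01027312 - 0.89466075 = 0.2298


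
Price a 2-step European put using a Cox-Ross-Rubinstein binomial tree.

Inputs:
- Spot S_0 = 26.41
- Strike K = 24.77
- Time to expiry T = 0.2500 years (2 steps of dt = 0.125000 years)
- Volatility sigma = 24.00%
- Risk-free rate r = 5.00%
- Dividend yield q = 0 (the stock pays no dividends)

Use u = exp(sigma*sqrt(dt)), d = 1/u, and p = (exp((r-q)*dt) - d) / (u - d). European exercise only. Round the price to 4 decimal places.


Answer: Price = V(0,0) = 0.5750

Derivation:
dt = T/N = 0.125000
u = exp(sigma*sqrt(dt)) = 1.088557; d = 1/u = 0.918647
p = (exp((r-q)*dt) - d) / (u - d) = 0.515699
Discount per step: exp(-r*dt) = 0.993769
Stock lattice S(k, i) with i counting down-moves:
  k=0: S(0,0) = 26.4100
  k=1: S(1,0) = 28.7488; S(1,1) = 24.2615
  k=2: S(2,0) = 31.2947; S(2,1) = 26.4100; S(2,2) = 22.2877
Terminal payoffs V(N, i) = max(K - S_T, 0):
  V(2,0) = 0.000000; V(2,1) = 0.000000; V(2,2) = 2.482252
Backward induction: V(k, i) = exp(-r*dt) * [p * V(k+1, i) + (1-p) * V(k+1, i+1)].
  V(1,0) = exp(-r*dt) * [p*0.000000 + (1-p)*0.000000] = 0.000000
  V(1,1) = exp(-r*dt) * [p*0.000000 + (1-p)*2.482252] = 1.194667
  V(0,0) = exp(-r*dt) * [p*0.000000 + (1-p)*1.194667] = 0.574974


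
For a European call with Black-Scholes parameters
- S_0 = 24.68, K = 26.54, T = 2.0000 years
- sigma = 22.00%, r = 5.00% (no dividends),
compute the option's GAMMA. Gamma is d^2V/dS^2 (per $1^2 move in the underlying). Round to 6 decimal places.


Answer: Gamma = 0.050438

Derivation:
d1 = 0.2434381269; d2 = -0.0676888569
phi(d1) = 0.3872946160; exp(-qT) = 1.0000000000; exp(-rT) = 0.9048374180
Gamma = exp(-qT) * phi(d1) / (S * sigma * sqrt(T)) = 1.0000000000 * 0.3872946160 / (24.6800 * 0.2200 * 1.4142135624) = 0.050438


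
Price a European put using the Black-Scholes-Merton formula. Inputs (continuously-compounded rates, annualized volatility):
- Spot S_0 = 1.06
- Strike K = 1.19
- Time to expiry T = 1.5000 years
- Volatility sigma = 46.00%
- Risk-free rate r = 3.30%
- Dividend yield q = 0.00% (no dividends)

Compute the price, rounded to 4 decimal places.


Answer: Price = 0.2811

Derivation:
d1 = (ln(S/K) + (r - q + 0.5*sigma^2) * T) / (sigma * sqrt(T)) = 0.16421450
d2 = d1 - sigma * sqrt(T) = -0.39916814
exp(-rT) = 0.95170516; exp(-qT) = 1.00000000
P = K * exp(-rT) * N(-d2) - S_0 * exp(-qT) * N(-d1)
N(-d1) = 0.43478114; N(-d2) = 0.65511534
P = 1.1900 * 0.95170516 * 0.65511534 - 1.0600 * 1.00000000 * 0.43478114 = 0.2811


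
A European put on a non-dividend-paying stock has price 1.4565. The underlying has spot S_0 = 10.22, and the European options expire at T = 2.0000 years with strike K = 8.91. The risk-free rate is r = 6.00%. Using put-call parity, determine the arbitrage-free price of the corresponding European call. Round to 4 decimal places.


Answer: Call price = 3.7740

Derivation:
Put-call parity: C - P = S_0 * exp(-qT) - K * exp(-rT).
S_0 * exp(-qT) = 10.2200 * 1.00000000 = 10.22000000
K * exp(-rT) = 8.9100 * 0.88692044 = 7.90246109
C = P + S*exp(-qT) - K*exp(-rT)
C = 1.4565 + 10.22000000 - 7.90246109 = 3.7740


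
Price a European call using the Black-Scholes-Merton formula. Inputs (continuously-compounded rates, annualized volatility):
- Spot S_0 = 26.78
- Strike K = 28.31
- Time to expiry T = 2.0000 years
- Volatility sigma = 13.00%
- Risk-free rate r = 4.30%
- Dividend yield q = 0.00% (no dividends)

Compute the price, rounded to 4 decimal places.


d1 = (ln(S/K) + (r - q + 0.5*sigma^2) * T) / (sigma * sqrt(T)) = 0.25749697
d2 = d1 - sigma * sqrt(T) = 0.07364920
exp(-rT) = 0.91759423; exp(-qT) = 1.00000000
C = S_0 * exp(-qT) * N(d1) - K * exp(-rT) * N(d2)
N(d1) = 0.60160242; N(d2) = 0.52935524
C = 26.7800 * 1.00000000 * 0.60160242 - 28.3100 * 0.91759423 * 0.52935524 = 2.3598

Answer: Price = 2.3598


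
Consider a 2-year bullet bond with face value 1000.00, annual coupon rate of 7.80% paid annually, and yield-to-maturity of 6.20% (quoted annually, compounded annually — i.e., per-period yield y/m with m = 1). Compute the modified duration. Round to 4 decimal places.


Answer: Modified duration = 1.8160

Derivation:
Coupon per period c = face * coupon_rate / m = 78.000000
Periods per year m = 1; per-period yield y/m = 0.062000
Number of cashflows N = 2
Cashflows (t years, CF_t, discount factor 1/(1+y/m)^(m*t), PV):
  t = 1.0000: CF_t = 78.000000, DF = 0.941620, PV = 73.446328
  t = 2.0000: CF_t = 1078.000000, DF = 0.886647, PV = 955.805945
Price P = sum_t PV_t = 1029.252272
First compute Macaulay numerator sum_t t * PV_t:
  t * PV_t at t = 1.0000: 73.446328
  t * PV_t at t = 2.0000: 1911.611890
Macaulay duration D = 1985.058217 / 1029.252272 = 1.928641
Modified duration = D / (1 + y/m) = 1.928641 / (1 + 0.062000) = 1.816046


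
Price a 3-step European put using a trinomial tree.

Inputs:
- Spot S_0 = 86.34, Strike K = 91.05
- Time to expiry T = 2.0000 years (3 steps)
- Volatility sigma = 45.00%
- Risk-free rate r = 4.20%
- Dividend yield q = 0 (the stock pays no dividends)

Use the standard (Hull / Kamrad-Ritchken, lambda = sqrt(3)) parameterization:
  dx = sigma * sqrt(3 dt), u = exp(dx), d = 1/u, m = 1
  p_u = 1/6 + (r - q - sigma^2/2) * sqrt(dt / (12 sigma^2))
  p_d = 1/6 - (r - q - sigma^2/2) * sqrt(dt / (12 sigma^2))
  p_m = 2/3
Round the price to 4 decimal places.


Answer: Price = V(0,0) = 18.7664

Derivation:
dt = T/N = 0.666667; dx = sigma*sqrt(3*dt) = 0.636396
u = exp(dx) = 1.889658; d = 1/u = 0.529196
p_u = 0.135633, p_m = 0.666667, p_d = 0.197701
Discount per step: exp(-r*dt) = 0.972388
Stock lattice S(k, j) with j the centered position index:
  k=0: S(0,+0) = 86.3400
  k=1: S(1,-1) = 45.6908; S(1,+0) = 86.3400; S(1,+1) = 163.1531
  k=2: S(2,-2) = 24.1794; S(2,-1) = 45.6908; S(2,+0) = 86.3400; S(2,+1) = 163.1531; S(2,+2) = 308.3037
  k=3: S(3,-3) = 12.7956; S(3,-2) = 24.1794; S(3,-1) = 45.6908; S(3,+0) = 86.3400; S(3,+1) = 163.1531; S(3,+2) = 308.3037; S(3,+3) = 582.5886
Terminal payoffs V(N, j) = max(K - S_T, 0):
  V(3,-3) = 78.254358; V(3,-2) = 66.870606; V(3,-1) = 45.359204; V(3,+0) = 4.710000; V(3,+1) = 0.000000; V(3,+2) = 0.000000; V(3,+3) = 0.000000
Backward induction: V(k, j) = exp(-r*dt) * [p_u * V(k+1, j+1) + p_m * V(k+1, j) + p_d * V(k+1, j-1)]
  V(2,-2) = exp(-r*dt) * [p_u*45.359204 + p_m*66.870606 + p_d*78.254358] = 64.375549
  V(2,-1) = exp(-r*dt) * [p_u*4.710000 + p_m*45.359204 + p_d*66.870606] = 42.881034
  V(2,+0) = exp(-r*dt) * [p_u*0.000000 + p_m*4.710000 + p_d*45.359204] = 11.773241
  V(2,+1) = exp(-r*dt) * [p_u*0.000000 + p_m*0.000000 + p_d*4.710000] = 0.905460
  V(2,+2) = exp(-r*dt) * [p_u*0.000000 + p_m*0.000000 + p_d*0.000000] = 0.000000
  V(1,-1) = exp(-r*dt) * [p_u*11.773241 + p_m*42.881034 + p_d*64.375549] = 41.726437
  V(1,+0) = exp(-r*dt) * [p_u*0.905460 + p_m*11.773241 + p_d*42.881034] = 15.995061
  V(1,+1) = exp(-r*dt) * [p_u*0.000000 + p_m*0.905460 + p_d*11.773241] = 2.850283
  V(0,+0) = exp(-r*dt) * [p_u*2.850283 + p_m*15.995061 + p_d*41.726437] = 18.766430


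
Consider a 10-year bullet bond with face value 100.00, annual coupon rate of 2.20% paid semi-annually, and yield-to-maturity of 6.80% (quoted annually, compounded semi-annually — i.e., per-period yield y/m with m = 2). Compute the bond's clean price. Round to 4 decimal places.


Answer: Price = 67.0137

Derivation:
Coupon per period c = face * coupon_rate / m = 1.100000
Periods per year m = 2; per-period yield y/m = 0.034000
Number of cashflows N = 20
Cashflows (t years, CF_t, discount factor 1/(1+y/m)^(m*t), PV):
  t = 0.5000: CF_t = 1.100000, DF = 0.967118, PV = 1.063830
  t = 1.0000: CF_t = 1.100000, DF = 0.935317, PV = 1.028849
  t = 1.5000: CF_t = 1.100000, DF = 0.904562, PV = 0.995018
  t = 2.0000: CF_t = 1.100000, DF = 0.874818, PV = 0.962300
  t = 2.5000: CF_t = 1.100000, DF = 0.846052, PV = 0.930658
  t = 3.0000: CF_t = 1.100000, DF = 0.818233, PV = 0.900056
  t = 3.5000: CF_t = 1.100000, DF = 0.791327, PV = 0.870460
  t = 4.0000: CF_t = 1.100000, DF = 0.765307, PV = 0.841838
  t = 4.5000: CF_t = 1.100000, DF = 0.740142, PV = 0.814156
  t = 5.0000: CF_t = 1.100000, DF = 0.715805, PV = 0.787385
  t = 5.5000: CF_t = 1.100000, DF = 0.692268, PV = 0.761494
  t = 6.0000: CF_t = 1.100000, DF = 0.669505, PV = 0.736455
  t = 6.5000: CF_t = 1.100000, DF = 0.647490, PV = 0.712239
  t = 7.0000: CF_t = 1.100000, DF = 0.626199, PV = 0.688819
  t = 7.5000: CF_t = 1.100000, DF = 0.605608, PV = 0.666169
  t = 8.0000: CF_t = 1.100000, DF = 0.585695, PV = 0.644264
  t = 8.5000: CF_t = 1.100000, DF = 0.566436, PV = 0.623080
  t = 9.0000: CF_t = 1.100000, DF = 0.547810, PV = 0.602591
  t = 9.5000: CF_t = 1.100000, DF = 0.529797, PV = 0.582777
  t = 10.0000: CF_t = 101.100000, DF = 0.512377, PV = 51.801267
Price P = sum_t PV_t = 67.013706


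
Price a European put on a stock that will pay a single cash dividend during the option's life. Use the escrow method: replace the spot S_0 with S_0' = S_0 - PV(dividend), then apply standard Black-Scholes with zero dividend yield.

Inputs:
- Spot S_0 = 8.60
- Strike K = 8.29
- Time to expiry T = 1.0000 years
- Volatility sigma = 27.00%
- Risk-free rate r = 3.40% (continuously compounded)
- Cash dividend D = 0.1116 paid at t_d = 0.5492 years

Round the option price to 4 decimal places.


Answer: Price = 0.6675

Derivation:
PV(D) = D * exp(-r * t_d) = 0.1116 * 0.98150046 = 0.10953545
S_0' = S_0 - PV(D) = 8.6000 - 0.10953545 = 8.49046455
d1 = (ln(S_0'/K) + (r + sigma^2/2)*T) / (sigma*sqrt(T)) = 0.34942128
d2 = d1 - sigma*sqrt(T) = 0.07942128
exp(-rT) = 0.96657150
N(-d1) = 0.36338653; N(-d2) = 0.46834877
P = K * exp(-rT) * N(-d2) - S_0' * N(-d1) = 8.2900 * 0.96657150 * 0.46834877 - 8.49046455 * 0.36338653 = 0.6675


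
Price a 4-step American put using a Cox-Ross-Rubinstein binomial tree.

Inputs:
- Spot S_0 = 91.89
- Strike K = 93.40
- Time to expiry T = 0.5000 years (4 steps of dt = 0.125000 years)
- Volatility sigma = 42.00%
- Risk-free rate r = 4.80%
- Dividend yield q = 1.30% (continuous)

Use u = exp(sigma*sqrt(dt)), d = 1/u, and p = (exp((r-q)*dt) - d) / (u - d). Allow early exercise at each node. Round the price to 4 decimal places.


dt = T/N = 0.125000
u = exp(sigma*sqrt(dt)) = 1.160084; d = 1/u = 0.862007
p = (exp((r-q)*dt) - d) / (u - d) = 0.477655
Discount per step: exp(-r*dt) = 0.994018
Stock lattice S(k, i) with i counting down-moves:
  k=0: S(0,0) = 91.8900
  k=1: S(1,0) = 106.6001; S(1,1) = 79.2098
  k=2: S(2,0) = 123.6651; S(2,1) = 91.8900; S(2,2) = 68.2793
  k=3: S(3,0) = 143.4619; S(3,1) = 106.6001; S(3,2) = 79.2098; S(3,3) = 58.8572
  k=4: S(4,0) = 166.4279; S(4,1) = 123.6651; S(4,2) = 91.8900; S(4,3) = 68.2793; S(4,4) = 50.7353
Terminal payoffs V(N, i) = max(K - S_T, 0):
  V(4,0) = 0.000000; V(4,1) = 0.000000; V(4,2) = 1.510000; V(4,3) = 25.120651; V(4,4) = 42.664670
Backward induction: V(k, i) = exp(-r*dt) * [p * V(k+1, i) + (1-p) * V(k+1, i+1)]; then take max(V_cont, immediate exercise) for American.
  V(3,0) = exp(-r*dt) * [p*0.000000 + (1-p)*0.000000] = 0.000000; exercise = 0.000000; V(3,0) = max -> 0.000000
  V(3,1) = exp(-r*dt) * [p*0.000000 + (1-p)*1.510000] = 0.784023; exercise = 0.000000; V(3,1) = max -> 0.784023
  V(3,2) = exp(-r*dt) * [p*1.510000 + (1-p)*25.120651] = 13.760108; exercise = 14.190219; V(3,2) = max -> 14.190219
  V(3,3) = exp(-r*dt) * [p*25.120651 + (1-p)*42.664670] = 34.079598; exercise = 34.542755; V(3,3) = max -> 34.542755
  V(2,0) = exp(-r*dt) * [p*0.000000 + (1-p)*0.784023] = 0.407081; exercise = 0.000000; V(2,0) = max -> 0.407081
  V(2,1) = exp(-r*dt) * [p*0.784023 + (1-p)*14.190219] = 7.740109; exercise = 1.510000; V(2,1) = max -> 7.740109
  V(2,2) = exp(-r*dt) * [p*14.190219 + (1-p)*34.542755] = 24.672793; exercise = 25.120651; V(2,2) = max -> 25.120651
  V(1,0) = exp(-r*dt) * [p*0.407081 + (1-p)*7.740109] = 4.212107; exercise = 0.000000; V(1,0) = max -> 4.212107
  V(1,1) = exp(-r*dt) * [p*7.740109 + (1-p)*25.120651] = 16.718147; exercise = 14.190219; V(1,1) = max -> 16.718147
  V(0,0) = exp(-r*dt) * [p*4.212107 + (1-p)*16.718147] = 10.680306; exercise = 1.510000; V(0,0) = max -> 10.680306

Answer: Price = V(0,0) = 10.6803


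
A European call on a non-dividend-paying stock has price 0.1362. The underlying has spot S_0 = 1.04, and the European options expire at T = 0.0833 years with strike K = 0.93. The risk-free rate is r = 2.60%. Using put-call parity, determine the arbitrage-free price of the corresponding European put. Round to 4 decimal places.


Put-call parity: C - P = S_0 * exp(-qT) - K * exp(-rT).
S_0 * exp(-qT) = 1.0400 * 1.00000000 = 1.04000000
K * exp(-rT) = 0.9300 * 0.99783654 = 0.92798799
P = C - S*exp(-qT) + K*exp(-rT)
P = 0.1362 - 1.04000000 + 0.92798799 = 0.0242

Answer: Put price = 0.0242


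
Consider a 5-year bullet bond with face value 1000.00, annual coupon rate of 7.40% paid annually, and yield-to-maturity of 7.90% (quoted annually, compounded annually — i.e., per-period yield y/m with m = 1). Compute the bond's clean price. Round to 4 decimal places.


Answer: Price = 979.9837

Derivation:
Coupon per period c = face * coupon_rate / m = 74.000000
Periods per year m = 1; per-period yield y/m = 0.079000
Number of cashflows N = 5
Cashflows (t years, CF_t, discount factor 1/(1+y/m)^(m*t), PV):
  t = 1.0000: CF_t = 74.000000, DF = 0.926784, PV = 68.582020
  t = 2.0000: CF_t = 74.000000, DF = 0.858929, PV = 63.560723
  t = 3.0000: CF_t = 74.000000, DF = 0.796041, PV = 58.907065
  t = 4.0000: CF_t = 74.000000, DF = 0.737758, PV = 54.594129
  t = 5.0000: CF_t = 1074.000000, DF = 0.683743, PV = 734.339785
Price P = sum_t PV_t = 979.983723


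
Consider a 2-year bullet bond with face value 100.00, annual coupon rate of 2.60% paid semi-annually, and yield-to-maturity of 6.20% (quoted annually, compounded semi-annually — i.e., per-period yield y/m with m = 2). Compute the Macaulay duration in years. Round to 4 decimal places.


Answer: Macaulay duration = 1.9603 years

Derivation:
Coupon per period c = face * coupon_rate / m = 1.300000
Periods per year m = 2; per-period yield y/m = 0.031000
Number of cashflows N = 4
Cashflows (t years, CF_t, discount factor 1/(1+y/m)^(m*t), PV):
  t = 0.5000: CF_t = 1.300000, DF = 0.969932, PV = 1.260912
  t = 1.0000: CF_t = 1.300000, DF = 0.940768, PV = 1.222999
  t = 1.5000: CF_t = 1.300000, DF = 0.912481, PV = 1.186226
  t = 2.0000: CF_t = 101.300000, DF = 0.885045, PV = 89.655056
Price P = sum_t PV_t = 93.325192
Macaulay numerator sum_t t * PV_t:
  t * PV_t at t = 0.5000: 0.630456
  t * PV_t at t = 1.0000: 1.222999
  t * PV_t at t = 1.5000: 1.779339
  t * PV_t at t = 2.0000: 179.310111
Macaulay duration D = (sum_t t * PV_t) / P = 182.942905 / 93.325192 = 1.960274


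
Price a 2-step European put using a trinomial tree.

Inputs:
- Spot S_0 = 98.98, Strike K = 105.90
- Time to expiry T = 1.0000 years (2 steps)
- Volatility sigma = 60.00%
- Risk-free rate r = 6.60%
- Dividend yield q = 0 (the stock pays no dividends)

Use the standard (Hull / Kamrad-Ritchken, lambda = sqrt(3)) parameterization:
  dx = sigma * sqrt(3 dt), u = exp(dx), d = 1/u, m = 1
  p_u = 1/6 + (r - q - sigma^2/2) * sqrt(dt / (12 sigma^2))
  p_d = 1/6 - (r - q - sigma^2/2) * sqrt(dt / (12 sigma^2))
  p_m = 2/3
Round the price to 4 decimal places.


dt = T/N = 0.500000; dx = sigma*sqrt(3*dt) = 0.734847
u = exp(dx) = 2.085163; d = 1/u = 0.479579
p_u = 0.127883, p_m = 0.666667, p_d = 0.205450
Discount per step: exp(-r*dt) = 0.967539
Stock lattice S(k, j) with j the centered position index:
  k=0: S(0,+0) = 98.9800
  k=1: S(1,-1) = 47.4687; S(1,+0) = 98.9800; S(1,+1) = 206.3894
  k=2: S(2,-2) = 22.7650; S(2,-1) = 47.4687; S(2,+0) = 98.9800; S(2,+1) = 206.3894; S(2,+2) = 430.3555
Terminal payoffs V(N, j) = max(K - S_T, 0):
  V(2,-2) = 83.135007; V(2,-1) = 58.431284; V(2,+0) = 6.920000; V(2,+1) = 0.000000; V(2,+2) = 0.000000
Backward induction: V(k, j) = exp(-r*dt) * [p_u * V(k+1, j+1) + p_m * V(k+1, j) + p_d * V(k+1, j-1)]
  V(1,-1) = exp(-r*dt) * [p_u*6.920000 + p_m*58.431284 + p_d*83.135007] = 55.071568
  V(1,+0) = exp(-r*dt) * [p_u*0.000000 + p_m*6.920000 + p_d*58.431284] = 16.078609
  V(1,+1) = exp(-r*dt) * [p_u*0.000000 + p_m*0.000000 + p_d*6.920000] = 1.375565
  V(0,+0) = exp(-r*dt) * [p_u*1.375565 + p_m*16.078609 + p_d*55.071568] = 21.488501

Answer: Price = V(0,0) = 21.4885


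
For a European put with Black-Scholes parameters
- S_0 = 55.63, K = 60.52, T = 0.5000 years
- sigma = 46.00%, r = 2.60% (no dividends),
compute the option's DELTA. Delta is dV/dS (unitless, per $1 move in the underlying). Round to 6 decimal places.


d1 = -0.0564187122; d2 = -0.3816878315
phi(d1) = 0.3983078546; exp(-qT) = 1.0000000000; exp(-rT) = 0.9870841350
N(-d1) = 0.5224958747
Delta = -exp(-qT) * N(-d1) = -1.0000000000 * 0.5224958747 = -0.522496

Answer: Delta = -0.522496


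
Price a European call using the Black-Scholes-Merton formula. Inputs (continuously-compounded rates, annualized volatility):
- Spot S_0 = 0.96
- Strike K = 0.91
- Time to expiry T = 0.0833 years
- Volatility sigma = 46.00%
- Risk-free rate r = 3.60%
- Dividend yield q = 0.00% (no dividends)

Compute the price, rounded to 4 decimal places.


d1 = (ln(S/K) + (r - q + 0.5*sigma^2) * T) / (sigma * sqrt(T)) = 0.49185490
d2 = d1 - sigma * sqrt(T) = 0.35909090
exp(-rT) = 0.99700569; exp(-qT) = 1.00000000
C = S_0 * exp(-qT) * N(d1) - K * exp(-rT) * N(d2)
N(d1) = 0.68858904; N(d2) = 0.64023646
C = 0.9600 * 1.00000000 * 0.68858904 - 0.9100 * 0.99700569 * 0.64023646 = 0.0802

Answer: Price = 0.0802


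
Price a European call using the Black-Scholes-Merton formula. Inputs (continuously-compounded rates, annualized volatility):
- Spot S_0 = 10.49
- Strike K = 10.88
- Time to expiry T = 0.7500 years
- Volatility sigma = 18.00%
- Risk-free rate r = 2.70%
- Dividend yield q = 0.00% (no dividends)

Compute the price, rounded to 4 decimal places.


d1 = (ln(S/K) + (r - q + 0.5*sigma^2) * T) / (sigma * sqrt(T)) = -0.02632601
d2 = d1 - sigma * sqrt(T) = -0.18221058
exp(-rT) = 0.97995365; exp(-qT) = 1.00000000
C = S_0 * exp(-qT) * N(d1) - K * exp(-rT) * N(d2)
N(d1) = 0.48949865; N(d2) = 0.42770873
C = 10.4900 * 1.00000000 * 0.48949865 - 10.8800 * 0.97995365 * 0.42770873 = 0.5747

Answer: Price = 0.5747


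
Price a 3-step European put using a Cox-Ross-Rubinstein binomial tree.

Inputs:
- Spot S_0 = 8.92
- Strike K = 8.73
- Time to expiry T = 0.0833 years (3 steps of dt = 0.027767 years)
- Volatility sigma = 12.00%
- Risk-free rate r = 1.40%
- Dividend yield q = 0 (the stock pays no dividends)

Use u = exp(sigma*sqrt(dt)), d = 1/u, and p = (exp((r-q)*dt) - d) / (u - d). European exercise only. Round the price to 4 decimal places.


dt = T/N = 0.027767
u = exp(sigma*sqrt(dt)) = 1.020197; d = 1/u = 0.980203
p = (exp((r-q)*dt) - d) / (u - d) = 0.504723
Discount per step: exp(-r*dt) = 0.999611
Stock lattice S(k, i) with i counting down-moves:
  k=0: S(0,0) = 8.9200
  k=1: S(1,0) = 9.1002; S(1,1) = 8.7434
  k=2: S(2,0) = 9.2840; S(2,1) = 8.9200; S(2,2) = 8.5703
  k=3: S(3,0) = 9.4715; S(3,1) = 9.1002; S(3,2) = 8.7434; S(3,3) = 8.4006
Terminal payoffs V(N, i) = max(K - S_T, 0):
  V(3,0) = 0.000000; V(3,1) = 0.000000; V(3,2) = 0.000000; V(3,3) = 0.329360
Backward induction: V(k, i) = exp(-r*dt) * [p * V(k+1, i) + (1-p) * V(k+1, i+1)].
  V(2,0) = exp(-r*dt) * [p*0.000000 + (1-p)*0.000000] = 0.000000
  V(2,1) = exp(-r*dt) * [p*0.000000 + (1-p)*0.000000] = 0.000000
  V(2,2) = exp(-r*dt) * [p*0.000000 + (1-p)*0.329360] = 0.163061
  V(1,0) = exp(-r*dt) * [p*0.000000 + (1-p)*0.000000] = 0.000000
  V(1,1) = exp(-r*dt) * [p*0.000000 + (1-p)*0.163061] = 0.080729
  V(0,0) = exp(-r*dt) * [p*0.000000 + (1-p)*0.080729] = 0.039968

Answer: Price = V(0,0) = 0.0400


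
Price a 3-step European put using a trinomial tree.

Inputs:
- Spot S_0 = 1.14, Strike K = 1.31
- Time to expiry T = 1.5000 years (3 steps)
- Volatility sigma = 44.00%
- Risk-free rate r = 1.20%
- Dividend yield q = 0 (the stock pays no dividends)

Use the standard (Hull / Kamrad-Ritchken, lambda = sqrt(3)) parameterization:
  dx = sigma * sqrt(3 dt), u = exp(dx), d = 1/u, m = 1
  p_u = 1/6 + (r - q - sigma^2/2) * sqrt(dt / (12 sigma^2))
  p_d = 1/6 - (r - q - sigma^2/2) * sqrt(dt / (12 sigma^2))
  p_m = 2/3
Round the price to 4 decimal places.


Answer: Price = V(0,0) = 0.3374

Derivation:
dt = T/N = 0.500000; dx = sigma*sqrt(3*dt) = 0.538888
u = exp(dx) = 1.714099; d = 1/u = 0.583397
p_u = 0.127326, p_m = 0.666667, p_d = 0.206007
Discount per step: exp(-r*dt) = 0.994018
Stock lattice S(k, j) with j the centered position index:
  k=0: S(0,+0) = 1.1400
  k=1: S(1,-1) = 0.6651; S(1,+0) = 1.1400; S(1,+1) = 1.9541
  k=2: S(2,-2) = 0.3880; S(2,-1) = 0.6651; S(2,+0) = 1.1400; S(2,+1) = 1.9541; S(2,+2) = 3.3495
  k=3: S(3,-3) = 0.2264; S(3,-2) = 0.3880; S(3,-1) = 0.6651; S(3,+0) = 1.1400; S(3,+1) = 1.9541; S(3,+2) = 3.3495; S(3,+3) = 5.7413
Terminal payoffs V(N, j) = max(K - S_T, 0):
  V(3,-3) = 1.083641; V(3,-2) = 0.921999; V(3,-1) = 0.644928; V(3,+0) = 0.170000; V(3,+1) = 0.000000; V(3,+2) = 0.000000; V(3,+3) = 0.000000
Backward induction: V(k, j) = exp(-r*dt) * [p_u * V(k+1, j+1) + p_m * V(k+1, j) + p_d * V(k+1, j-1)]
  V(2,-2) = exp(-r*dt) * [p_u*0.644928 + p_m*0.921999 + p_d*1.083641] = 0.914516
  V(2,-1) = exp(-r*dt) * [p_u*0.170000 + p_m*0.644928 + p_d*0.921999] = 0.637698
  V(2,+0) = exp(-r*dt) * [p_u*0.000000 + p_m*0.170000 + p_d*0.644928] = 0.244720
  V(2,+1) = exp(-r*dt) * [p_u*0.000000 + p_m*0.000000 + p_d*0.170000] = 0.034812
  V(2,+2) = exp(-r*dt) * [p_u*0.000000 + p_m*0.000000 + p_d*0.000000] = 0.000000
  V(1,-1) = exp(-r*dt) * [p_u*0.244720 + p_m*0.637698 + p_d*0.914516] = 0.640831
  V(1,+0) = exp(-r*dt) * [p_u*0.034812 + p_m*0.244720 + p_d*0.637698] = 0.297161
  V(1,+1) = exp(-r*dt) * [p_u*0.000000 + p_m*0.034812 + p_d*0.244720] = 0.073181
  V(0,+0) = exp(-r*dt) * [p_u*0.073181 + p_m*0.297161 + p_d*0.640831] = 0.337410


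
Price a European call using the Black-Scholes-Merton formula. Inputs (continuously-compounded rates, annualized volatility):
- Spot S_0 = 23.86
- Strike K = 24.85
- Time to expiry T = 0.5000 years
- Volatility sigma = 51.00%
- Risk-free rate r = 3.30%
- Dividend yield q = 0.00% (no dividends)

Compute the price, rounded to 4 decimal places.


Answer: Price = 3.1719

Derivation:
d1 = (ln(S/K) + (r - q + 0.5*sigma^2) * T) / (sigma * sqrt(T)) = 0.11333303
d2 = d1 - sigma * sqrt(T) = -0.24729142
exp(-rT) = 0.98363538; exp(-qT) = 1.00000000
C = S_0 * exp(-qT) * N(d1) - K * exp(-rT) * N(d2)
N(d1) = 0.54511674; N(d2) = 0.40234135
C = 23.8600 * 1.00000000 * 0.54511674 - 24.8500 * 0.98363538 * 0.40234135 = 3.1719


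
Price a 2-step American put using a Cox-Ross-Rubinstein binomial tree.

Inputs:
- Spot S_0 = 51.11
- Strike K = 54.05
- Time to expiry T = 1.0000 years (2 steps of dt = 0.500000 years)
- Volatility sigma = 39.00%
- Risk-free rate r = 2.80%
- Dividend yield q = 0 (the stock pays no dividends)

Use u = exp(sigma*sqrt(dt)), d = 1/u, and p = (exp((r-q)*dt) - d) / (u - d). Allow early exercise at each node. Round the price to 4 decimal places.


Answer: Price = V(0,0) = 8.8834

Derivation:
dt = T/N = 0.500000
u = exp(sigma*sqrt(dt)) = 1.317547; d = 1/u = 0.758986
p = (exp((r-q)*dt) - d) / (u - d) = 0.456731
Discount per step: exp(-r*dt) = 0.986098
Stock lattice S(k, i) with i counting down-moves:
  k=0: S(0,0) = 51.1100
  k=1: S(1,0) = 67.3398; S(1,1) = 38.7918
  k=2: S(2,0) = 88.7234; S(2,1) = 51.1100; S(2,2) = 29.4424
Terminal payoffs V(N, i) = max(K - S_T, 0):
  V(2,0) = 0.000000; V(2,1) = 2.940000; V(2,2) = 24.607568
Backward induction: V(k, i) = exp(-r*dt) * [p * V(k+1, i) + (1-p) * V(k+1, i+1)]; then take max(V_cont, immediate exercise) for American.
  V(1,0) = exp(-r*dt) * [p*0.000000 + (1-p)*2.940000] = 1.575005; exercise = 0.000000; V(1,0) = max -> 1.575005
  V(1,1) = exp(-r*dt) * [p*2.940000 + (1-p)*24.607568] = 14.506786; exercise = 15.258214; V(1,1) = max -> 15.258214
  V(0,0) = exp(-r*dt) * [p*1.575005 + (1-p)*15.258214] = 8.883420; exercise = 2.940000; V(0,0) = max -> 8.883420


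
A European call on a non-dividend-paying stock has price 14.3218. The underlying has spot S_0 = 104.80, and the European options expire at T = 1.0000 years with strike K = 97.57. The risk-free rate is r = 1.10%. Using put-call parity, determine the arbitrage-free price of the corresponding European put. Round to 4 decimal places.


Answer: Put price = 6.0244

Derivation:
Put-call parity: C - P = S_0 * exp(-qT) - K * exp(-rT).
S_0 * exp(-qT) = 104.8000 * 1.00000000 = 104.80000000
K * exp(-rT) = 97.5700 * 0.98906028 = 96.50261140
P = C - S*exp(-qT) + K*exp(-rT)
P = 14.3218 - 104.80000000 + 96.50261140 = 6.0244


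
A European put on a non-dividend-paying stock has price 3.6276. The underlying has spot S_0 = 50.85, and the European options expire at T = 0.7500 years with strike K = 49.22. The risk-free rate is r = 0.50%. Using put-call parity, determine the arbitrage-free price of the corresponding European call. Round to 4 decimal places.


Put-call parity: C - P = S_0 * exp(-qT) - K * exp(-rT).
S_0 * exp(-qT) = 50.8500 * 1.00000000 = 50.85000000
K * exp(-rT) = 49.2200 * 0.99625702 = 49.03577065
C = P + S*exp(-qT) - K*exp(-rT)
C = 3.6276 + 50.85000000 - 49.03577065 = 5.4418

Answer: Call price = 5.4418


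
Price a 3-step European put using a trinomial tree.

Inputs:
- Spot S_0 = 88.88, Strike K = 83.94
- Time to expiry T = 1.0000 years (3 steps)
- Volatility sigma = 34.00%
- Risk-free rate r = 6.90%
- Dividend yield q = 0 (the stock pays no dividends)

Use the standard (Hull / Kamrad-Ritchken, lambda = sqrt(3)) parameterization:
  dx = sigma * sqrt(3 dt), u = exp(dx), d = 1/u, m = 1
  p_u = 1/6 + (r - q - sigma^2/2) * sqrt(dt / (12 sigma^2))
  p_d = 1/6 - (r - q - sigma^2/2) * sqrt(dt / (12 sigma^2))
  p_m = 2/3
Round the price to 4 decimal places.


dt = T/N = 0.333333; dx = sigma*sqrt(3*dt) = 0.340000
u = exp(dx) = 1.404948; d = 1/u = 0.711770
p_u = 0.172157, p_m = 0.666667, p_d = 0.161176
Discount per step: exp(-r*dt) = 0.977262
Stock lattice S(k, j) with j the centered position index:
  k=0: S(0,+0) = 88.8800
  k=1: S(1,-1) = 63.2621; S(1,+0) = 88.8800; S(1,+1) = 124.8717
  k=2: S(2,-2) = 45.0281; S(2,-1) = 63.2621; S(2,+0) = 88.8800; S(2,+1) = 124.8717; S(2,+2) = 175.4383
  k=3: S(3,-3) = 32.0497; S(3,-2) = 45.0281; S(3,-1) = 63.2621; S(3,+0) = 88.8800; S(3,+1) = 124.8717; S(3,+2) = 175.4383; S(3,+3) = 246.4816
Terminal payoffs V(N, j) = max(K - S_T, 0):
  V(3,-3) = 51.890322; V(3,-2) = 38.911882; V(3,-1) = 20.677854; V(3,+0) = 0.000000; V(3,+1) = 0.000000; V(3,+2) = 0.000000; V(3,+3) = 0.000000
Backward induction: V(k, j) = exp(-r*dt) * [p_u * V(k+1, j+1) + p_m * V(k+1, j) + p_d * V(k+1, j-1)]
  V(2,-2) = exp(-r*dt) * [p_u*20.677854 + p_m*38.911882 + p_d*51.890322] = 37.003641
  V(2,-1) = exp(-r*dt) * [p_u*0.000000 + p_m*20.677854 + p_d*38.911882] = 19.600871
  V(2,+0) = exp(-r*dt) * [p_u*0.000000 + p_m*0.000000 + p_d*20.677854] = 3.257004
  V(2,+1) = exp(-r*dt) * [p_u*0.000000 + p_m*0.000000 + p_d*0.000000] = 0.000000
  V(2,+2) = exp(-r*dt) * [p_u*0.000000 + p_m*0.000000 + p_d*0.000000] = 0.000000
  V(1,-1) = exp(-r*dt) * [p_u*3.257004 + p_m*19.600871 + p_d*37.003641] = 19.146604
  V(1,+0) = exp(-r*dt) * [p_u*0.000000 + p_m*3.257004 + p_d*19.600871] = 5.209332
  V(1,+1) = exp(-r*dt) * [p_u*0.000000 + p_m*0.000000 + p_d*3.257004] = 0.513016
  V(0,+0) = exp(-r*dt) * [p_u*0.513016 + p_m*5.209332 + p_d*19.146604] = 6.496049

Answer: Price = V(0,0) = 6.4960


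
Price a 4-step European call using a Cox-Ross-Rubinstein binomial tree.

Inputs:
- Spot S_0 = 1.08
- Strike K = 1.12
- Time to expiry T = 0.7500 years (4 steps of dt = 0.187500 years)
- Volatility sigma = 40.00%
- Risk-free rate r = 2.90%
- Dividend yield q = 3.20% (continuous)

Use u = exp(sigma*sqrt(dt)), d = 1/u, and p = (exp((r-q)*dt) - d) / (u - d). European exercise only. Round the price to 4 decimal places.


dt = T/N = 0.187500
u = exp(sigma*sqrt(dt)) = 1.189110; d = 1/u = 0.840965
p = (exp((r-q)*dt) - d) / (u - d) = 0.455191
Discount per step: exp(-r*dt) = 0.994577
Stock lattice S(k, i) with i counting down-moves:
  k=0: S(0,0) = 1.0800
  k=1: S(1,0) = 1.2842; S(1,1) = 0.9082
  k=2: S(2,0) = 1.5271; S(2,1) = 1.0800; S(2,2) = 0.7638
  k=3: S(3,0) = 1.8159; S(3,1) = 1.2842; S(3,2) = 0.9082; S(3,3) = 0.6423
  k=4: S(4,0) = 2.1593; S(4,1) = 1.5271; S(4,2) = 1.0800; S(4,3) = 0.7638; S(4,4) = 0.5402
Terminal payoffs V(N, i) = max(S_T - K, 0):
  V(4,0) = 1.039294; V(4,1) = 0.407101; V(4,2) = 0.000000; V(4,3) = 0.000000; V(4,4) = 0.000000
Backward induction: V(k, i) = exp(-r*dt) * [p * V(k+1, i) + (1-p) * V(k+1, i+1)].
  V(3,0) = exp(-r*dt) * [p*1.039294 + (1-p)*0.407101] = 0.691102
  V(3,1) = exp(-r*dt) * [p*0.407101 + (1-p)*0.000000] = 0.184304
  V(3,2) = exp(-r*dt) * [p*0.000000 + (1-p)*0.000000] = 0.000000
  V(3,3) = exp(-r*dt) * [p*0.000000 + (1-p)*0.000000] = 0.000000
  V(2,0) = exp(-r*dt) * [p*0.691102 + (1-p)*0.184304] = 0.412744
  V(2,1) = exp(-r*dt) * [p*0.184304 + (1-p)*0.000000] = 0.083439
  V(2,2) = exp(-r*dt) * [p*0.000000 + (1-p)*0.000000] = 0.000000
  V(1,0) = exp(-r*dt) * [p*0.412744 + (1-p)*0.083439] = 0.232070
  V(1,1) = exp(-r*dt) * [p*0.083439 + (1-p)*0.000000] = 0.037775
  V(0,0) = exp(-r*dt) * [p*0.232070 + (1-p)*0.037775] = 0.125532

Answer: Price = V(0,0) = 0.1255


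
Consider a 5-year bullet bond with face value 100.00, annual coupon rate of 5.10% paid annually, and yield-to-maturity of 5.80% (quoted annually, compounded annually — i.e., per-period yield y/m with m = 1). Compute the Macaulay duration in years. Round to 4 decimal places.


Answer: Macaulay duration = 4.5297 years

Derivation:
Coupon per period c = face * coupon_rate / m = 5.100000
Periods per year m = 1; per-period yield y/m = 0.058000
Number of cashflows N = 5
Cashflows (t years, CF_t, discount factor 1/(1+y/m)^(m*t), PV):
  t = 1.0000: CF_t = 5.100000, DF = 0.945180, PV = 4.820416
  t = 2.0000: CF_t = 5.100000, DF = 0.893364, PV = 4.556159
  t = 3.0000: CF_t = 5.100000, DF = 0.844390, PV = 4.306388
  t = 4.0000: CF_t = 5.100000, DF = 0.798100, PV = 4.070310
  t = 5.0000: CF_t = 105.100000, DF = 0.754348, PV = 79.281960
Price P = sum_t PV_t = 97.035233
Macaulay numerator sum_t t * PV_t:
  t * PV_t at t = 1.0000: 4.820416
  t * PV_t at t = 2.0000: 9.112317
  t * PV_t at t = 3.0000: 12.919164
  t * PV_t at t = 4.0000: 16.281241
  t * PV_t at t = 5.0000: 396.409799
Macaulay duration D = (sum_t t * PV_t) / P = 439.542938 / 97.035233 = 4.529725
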